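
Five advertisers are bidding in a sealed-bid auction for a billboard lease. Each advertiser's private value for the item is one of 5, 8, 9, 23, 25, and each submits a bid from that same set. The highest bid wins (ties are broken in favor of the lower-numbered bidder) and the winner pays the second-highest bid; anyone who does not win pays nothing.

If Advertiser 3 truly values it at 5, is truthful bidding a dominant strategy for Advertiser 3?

Yes

Check each profile of the others' bids and compare truth against every alternative bid.
Others bid (5, 5, 5, 8): truth gives 0, best alternative gives -3.
Others bid (5, 5, 8, 5): truth gives 0, best alternative gives -3.
Others bid (5, 5, 8, 8): truth gives 0, best alternative gives -3.
Others bid (5, 5, 5, 5): truth gives 0, best alternative gives 0.
Others bid (5, 5, 5, 9): truth gives 0, best alternative gives 0.
Others bid (5, 5, 5, 23): truth gives 0, best alternative gives 0.
(Remaining 619 profiles checked similarly; truth is weakly best in each.)
In every case the truthful bid is at least as good as any alternative, so it is a dominant strategy.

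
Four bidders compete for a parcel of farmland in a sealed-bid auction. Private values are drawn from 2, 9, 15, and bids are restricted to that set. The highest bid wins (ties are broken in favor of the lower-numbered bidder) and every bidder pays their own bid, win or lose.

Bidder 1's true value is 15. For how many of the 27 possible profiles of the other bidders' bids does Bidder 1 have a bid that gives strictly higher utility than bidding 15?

Others bid (2, 2, 2): truth gives 0; bid 2 gives 13 > 0. Violating.
Others bid (2, 2, 9): truth gives 0; bid 9 gives 6 > 0. Violating.
Others bid (2, 9, 2): truth gives 0; bid 9 gives 6 > 0. Violating.
Others bid (2, 9, 9): truth gives 0; bid 9 gives 6 > 0. Violating.
Others bid (2, 2, 15): truth gives 0; no alternative beats it.
Others bid (2, 9, 15): truth gives 0; no alternative beats it.
(Checking all 27 profiles: 8 have a profitable deviation, 19 do not.)

8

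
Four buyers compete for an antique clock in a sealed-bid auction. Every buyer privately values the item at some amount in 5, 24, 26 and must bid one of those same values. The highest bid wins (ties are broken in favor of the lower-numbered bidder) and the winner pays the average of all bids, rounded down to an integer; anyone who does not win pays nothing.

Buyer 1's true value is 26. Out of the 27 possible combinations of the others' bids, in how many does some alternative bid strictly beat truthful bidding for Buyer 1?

4

Others bid (5, 5, 5): truth gives 16; bid 5 gives 21 > 16. Violating.
Others bid (5, 5, 24): truth gives 11; bid 24 gives 12 > 11. Violating.
Others bid (5, 24, 5): truth gives 11; bid 24 gives 12 > 11. Violating.
Others bid (24, 5, 5): truth gives 11; bid 24 gives 12 > 11. Violating.
Others bid (5, 5, 26): truth gives 11; no alternative beats it.
Others bid (5, 24, 24): truth gives 7; no alternative beats it.
(Checking all 27 profiles: 4 have a profitable deviation, 23 do not.)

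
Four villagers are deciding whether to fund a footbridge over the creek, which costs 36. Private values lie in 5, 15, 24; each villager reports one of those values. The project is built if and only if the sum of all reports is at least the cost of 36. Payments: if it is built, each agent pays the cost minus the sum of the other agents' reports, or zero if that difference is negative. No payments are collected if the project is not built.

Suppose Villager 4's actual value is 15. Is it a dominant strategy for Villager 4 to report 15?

Check each profile of the others' reports and compare truth against every alternative report.
Others report (5, 15, 24): truth gives 15, best alternative gives 15.
Others report (5, 24, 15): truth gives 15, best alternative gives 15.
Others report (5, 24, 24): truth gives 15, best alternative gives 15.
Others report (15, 5, 24): truth gives 15, best alternative gives 15.
Others report (15, 15, 15): truth gives 15, best alternative gives 15.
Others report (15, 15, 24): truth gives 15, best alternative gives 15.
(Remaining 21 profiles checked similarly; truth is weakly best in each.)
In every case the truthful report is at least as good as any alternative, so it is a dominant strategy.

Yes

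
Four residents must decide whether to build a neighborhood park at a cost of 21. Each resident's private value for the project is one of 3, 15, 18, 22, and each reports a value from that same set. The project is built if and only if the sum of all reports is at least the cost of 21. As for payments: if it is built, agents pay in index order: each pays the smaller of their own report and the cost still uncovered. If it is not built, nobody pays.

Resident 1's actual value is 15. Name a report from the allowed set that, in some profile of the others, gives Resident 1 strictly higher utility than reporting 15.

3

Suppose Resident 2 reports 3, Resident 3 reports 3 and Resident 4 reports 15.
Report 15: project built, pays 15, utility 15 - 15 = 0.
Report 3: project built, pays 3, utility 15 - 3 = 12.
So reporting 3 beats truth here (12 > 0).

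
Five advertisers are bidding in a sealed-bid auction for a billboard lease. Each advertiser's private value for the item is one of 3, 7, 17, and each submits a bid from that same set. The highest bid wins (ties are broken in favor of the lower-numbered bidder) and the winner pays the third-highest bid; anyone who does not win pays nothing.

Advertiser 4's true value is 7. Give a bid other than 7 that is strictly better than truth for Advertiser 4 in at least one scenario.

17

Suppose Advertiser 1 bids 3, Advertiser 2 bids 3, Advertiser 3 bids 3 and Advertiser 5 bids 17.
Bid 7: loses, pays 0, utility 0.
Bid 17: wins, pays 3, utility 7 - 3 = 4.
So bidding 17 beats truth here (4 > 0).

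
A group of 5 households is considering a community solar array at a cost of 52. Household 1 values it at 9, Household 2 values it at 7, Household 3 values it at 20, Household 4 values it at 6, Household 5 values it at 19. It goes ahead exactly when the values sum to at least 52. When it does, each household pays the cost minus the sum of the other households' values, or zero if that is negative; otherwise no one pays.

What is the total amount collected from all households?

Total value 61 ≥ cost 52, so it is built.
Household 1: others sum to 52; max(0, 52 - 52) = 0.
Household 2: others sum to 54; max(0, 52 - 54) = 0.
Household 3: others sum to 41; max(0, 52 - 41) = 11.
Household 4: others sum to 55; max(0, 52 - 55) = 0.
Household 5: others sum to 42; max(0, 52 - 42) = 10.
Total collected = 0 + 0 + 11 + 0 + 10 = 21.

21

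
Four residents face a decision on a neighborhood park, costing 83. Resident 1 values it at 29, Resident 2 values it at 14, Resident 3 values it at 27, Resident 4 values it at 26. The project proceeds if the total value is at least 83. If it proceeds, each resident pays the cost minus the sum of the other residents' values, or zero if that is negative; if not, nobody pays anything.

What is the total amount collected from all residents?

44

Total value 96 ≥ cost 83, so it is built.
Resident 1: others sum to 67; max(0, 83 - 67) = 16.
Resident 2: others sum to 82; max(0, 83 - 82) = 1.
Resident 3: others sum to 69; max(0, 83 - 69) = 14.
Resident 4: others sum to 70; max(0, 83 - 70) = 13.
Total collected = 16 + 1 + 14 + 13 = 44.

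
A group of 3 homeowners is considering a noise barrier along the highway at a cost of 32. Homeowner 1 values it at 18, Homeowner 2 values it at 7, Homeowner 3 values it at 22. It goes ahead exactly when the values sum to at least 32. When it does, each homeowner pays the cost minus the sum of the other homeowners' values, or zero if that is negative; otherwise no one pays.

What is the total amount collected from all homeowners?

10

Total value 47 ≥ cost 32, so it is built.
Homeowner 1: others sum to 29; max(0, 32 - 29) = 3.
Homeowner 2: others sum to 40; max(0, 32 - 40) = 0.
Homeowner 3: others sum to 25; max(0, 32 - 25) = 7.
Total collected = 3 + 0 + 7 = 10.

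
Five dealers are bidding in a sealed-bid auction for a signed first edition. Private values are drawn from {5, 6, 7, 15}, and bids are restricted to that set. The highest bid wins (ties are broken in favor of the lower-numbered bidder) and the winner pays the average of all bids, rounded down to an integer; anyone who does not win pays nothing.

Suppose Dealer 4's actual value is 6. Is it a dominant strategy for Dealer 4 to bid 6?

Consider the case where Dealer 1 bids 5, Dealer 2 bids 5, Dealer 3 bids 5 and Dealer 5 bids 7.
Truthful bid 6: loses, pays 0, utility 0.
Bid 7 instead: wins, pays 5, utility 6 - 5 = 1.
Since 1 > 0, bidding 7 is strictly better here, so truthful bidding is not dominant.

No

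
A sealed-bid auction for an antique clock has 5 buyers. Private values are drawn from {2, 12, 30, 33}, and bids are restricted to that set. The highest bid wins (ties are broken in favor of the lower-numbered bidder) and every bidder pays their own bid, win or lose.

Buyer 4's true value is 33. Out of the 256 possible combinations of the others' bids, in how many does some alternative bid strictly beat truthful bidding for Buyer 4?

Others bid (2, 2, 2, 2): truth gives 0; bid 12 gives 21 > 0. Violating.
Others bid (2, 2, 2, 12): truth gives 0; bid 12 gives 21 > 0. Violating.
Others bid (2, 2, 2, 30): truth gives 0; bid 30 gives 3 > 0. Violating.
Others bid (2, 2, 12, 2): truth gives 0; bid 30 gives 3 > 0. Violating.
Others bid (2, 2, 2, 33): truth gives 0; no alternative beats it.
Others bid (2, 2, 12, 33): truth gives 0; no alternative beats it.
(Checking all 256 profiles: 172 have a profitable deviation, 84 do not.)

172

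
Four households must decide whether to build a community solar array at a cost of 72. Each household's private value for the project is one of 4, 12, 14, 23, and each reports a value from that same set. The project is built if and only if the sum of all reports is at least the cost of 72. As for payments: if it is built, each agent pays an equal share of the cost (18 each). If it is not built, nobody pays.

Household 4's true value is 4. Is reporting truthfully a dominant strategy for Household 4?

Yes

Check each profile of the others' reports and compare truth against every alternative report.
Others report (14, 23, 23): truth gives 0, best alternative gives -14.
Others report (23, 14, 23): truth gives 0, best alternative gives -14.
Others report (23, 23, 14): truth gives 0, best alternative gives -14.
Others report (23, 23, 23): truth gives -14, best alternative gives -14.
Others report (4, 4, 4): truth gives 0, best alternative gives 0.
Others report (4, 4, 12): truth gives 0, best alternative gives 0.
(Remaining 58 profiles checked similarly; truth is weakly best in each.)
In every case the truthful report is at least as good as any alternative, so it is a dominant strategy.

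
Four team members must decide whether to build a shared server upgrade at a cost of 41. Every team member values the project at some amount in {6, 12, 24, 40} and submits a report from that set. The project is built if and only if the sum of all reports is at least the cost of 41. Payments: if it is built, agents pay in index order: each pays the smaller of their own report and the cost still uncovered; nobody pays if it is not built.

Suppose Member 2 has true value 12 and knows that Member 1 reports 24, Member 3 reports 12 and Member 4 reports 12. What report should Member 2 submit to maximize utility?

6

Report 6: project built, pays 6, utility 12 - 6 = 6.
Report 12: project built, pays 12, utility 12 - 12 = 0.
Report 24: project built, pays 17, utility 12 - 17 = -5.
Report 40: project built, pays 17, utility 12 - 17 = -5.
The best choice is 6 with utility 6.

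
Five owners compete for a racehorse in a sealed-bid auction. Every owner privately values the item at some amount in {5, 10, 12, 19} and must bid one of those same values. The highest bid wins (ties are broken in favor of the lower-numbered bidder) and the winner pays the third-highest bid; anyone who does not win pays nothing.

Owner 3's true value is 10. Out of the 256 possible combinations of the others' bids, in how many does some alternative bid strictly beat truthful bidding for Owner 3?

8

Others bid (5, 5, 5, 12): truth gives 0; bid 12 gives 5 > 0. Violating.
Others bid (5, 5, 5, 19): truth gives 0; bid 19 gives 5 > 0. Violating.
Others bid (5, 5, 12, 5): truth gives 0; bid 12 gives 5 > 0. Violating.
Others bid (5, 5, 19, 5): truth gives 0; bid 19 gives 5 > 0. Violating.
Others bid (5, 5, 5, 5): truth gives 5; no alternative beats it.
Others bid (5, 5, 5, 10): truth gives 5; no alternative beats it.
(Checking all 256 profiles: 8 have a profitable deviation, 248 do not.)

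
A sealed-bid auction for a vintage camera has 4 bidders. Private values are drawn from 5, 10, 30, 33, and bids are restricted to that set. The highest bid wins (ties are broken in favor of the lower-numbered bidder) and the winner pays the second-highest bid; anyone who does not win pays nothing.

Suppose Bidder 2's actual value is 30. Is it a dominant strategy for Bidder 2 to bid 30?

Check each profile of the others' bids and compare truth against every alternative bid.
Others bid (5, 5, 5): truth gives 25, best alternative gives 25.
Others bid (5, 5, 10): truth gives 20, best alternative gives 20.
Others bid (5, 10, 5): truth gives 20, best alternative gives 20.
Others bid (5, 10, 10): truth gives 20, best alternative gives 20.
Others bid (10, 5, 5): truth gives 20, best alternative gives 20.
Others bid (10, 5, 10): truth gives 20, best alternative gives 20.
(Remaining 58 profiles checked similarly; truth is weakly best in each.)
In every case the truthful bid is at least as good as any alternative, so it is a dominant strategy.

Yes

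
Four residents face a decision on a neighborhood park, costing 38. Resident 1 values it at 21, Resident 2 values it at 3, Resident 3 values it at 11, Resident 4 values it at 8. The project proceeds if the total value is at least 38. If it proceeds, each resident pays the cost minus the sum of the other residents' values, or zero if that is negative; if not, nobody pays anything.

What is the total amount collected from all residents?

Total value 43 ≥ cost 38, so it is built.
Resident 1: others sum to 22; max(0, 38 - 22) = 16.
Resident 2: others sum to 40; max(0, 38 - 40) = 0.
Resident 3: others sum to 32; max(0, 38 - 32) = 6.
Resident 4: others sum to 35; max(0, 38 - 35) = 3.
Total collected = 16 + 0 + 6 + 3 = 25.

25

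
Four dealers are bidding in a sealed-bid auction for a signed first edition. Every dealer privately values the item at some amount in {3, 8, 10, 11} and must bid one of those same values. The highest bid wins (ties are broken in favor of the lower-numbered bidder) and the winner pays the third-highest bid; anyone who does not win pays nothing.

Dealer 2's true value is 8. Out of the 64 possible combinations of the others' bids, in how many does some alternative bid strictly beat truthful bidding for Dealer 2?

6

Others bid (3, 3, 10): truth gives 0; bid 10 gives 5 > 0. Violating.
Others bid (3, 3, 11): truth gives 0; bid 11 gives 5 > 0. Violating.
Others bid (3, 10, 3): truth gives 0; bid 10 gives 5 > 0. Violating.
Others bid (3, 11, 3): truth gives 0; bid 11 gives 5 > 0. Violating.
Others bid (3, 3, 3): truth gives 5; no alternative beats it.
Others bid (3, 3, 8): truth gives 5; no alternative beats it.
(Checking all 64 profiles: 6 have a profitable deviation, 58 do not.)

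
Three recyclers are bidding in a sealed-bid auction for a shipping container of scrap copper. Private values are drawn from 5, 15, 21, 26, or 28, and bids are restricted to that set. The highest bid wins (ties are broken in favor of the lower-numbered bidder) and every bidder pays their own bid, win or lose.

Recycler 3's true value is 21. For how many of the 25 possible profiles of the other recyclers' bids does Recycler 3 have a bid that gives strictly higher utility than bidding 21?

22

Others bid (5, 5): truth gives 0; bid 15 gives 6 > 0. Violating.
Others bid (5, 21): truth gives -21; bid 5 gives -5 > -21. Violating.
Others bid (5, 26): truth gives -21; bid 5 gives -5 > -21. Violating.
Others bid (5, 28): truth gives -21; bid 5 gives -5 > -21. Violating.
Others bid (5, 15): truth gives 0; no alternative beats it.
Others bid (15, 5): truth gives 0; no alternative beats it.
(Checking all 25 profiles: 22 have a profitable deviation, 3 do not.)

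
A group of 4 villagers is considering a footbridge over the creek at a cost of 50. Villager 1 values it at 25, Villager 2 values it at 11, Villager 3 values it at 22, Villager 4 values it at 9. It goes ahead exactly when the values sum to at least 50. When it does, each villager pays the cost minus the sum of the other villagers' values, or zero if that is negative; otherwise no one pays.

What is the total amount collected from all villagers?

13

Total value 67 ≥ cost 50, so it is built.
Villager 1: others sum to 42; max(0, 50 - 42) = 8.
Villager 2: others sum to 56; max(0, 50 - 56) = 0.
Villager 3: others sum to 45; max(0, 50 - 45) = 5.
Villager 4: others sum to 58; max(0, 50 - 58) = 0.
Total collected = 8 + 0 + 5 + 0 = 13.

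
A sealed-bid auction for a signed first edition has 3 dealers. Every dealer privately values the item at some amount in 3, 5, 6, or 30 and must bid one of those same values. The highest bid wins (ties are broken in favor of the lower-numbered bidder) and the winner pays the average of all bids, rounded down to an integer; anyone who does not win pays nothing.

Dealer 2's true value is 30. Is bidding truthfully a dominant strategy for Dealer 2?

Consider the case where Dealer 1 bids 3 and Dealer 3 bids 3.
Truthful bid 30: wins, pays 12, utility 30 - 12 = 18.
Bid 5 instead: wins, pays 3, utility 30 - 3 = 27.
Since 27 > 18, bidding 5 is strictly better here, so truthful bidding is not dominant.

No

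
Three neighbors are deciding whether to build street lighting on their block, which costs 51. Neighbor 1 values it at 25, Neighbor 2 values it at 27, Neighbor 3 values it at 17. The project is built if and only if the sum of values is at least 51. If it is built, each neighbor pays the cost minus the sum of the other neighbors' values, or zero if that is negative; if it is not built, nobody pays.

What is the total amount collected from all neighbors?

Total value 69 ≥ cost 51, so it is built.
Neighbor 1: others sum to 44; max(0, 51 - 44) = 7.
Neighbor 2: others sum to 42; max(0, 51 - 42) = 9.
Neighbor 3: others sum to 52; max(0, 51 - 52) = 0.
Total collected = 7 + 9 + 0 = 16.

16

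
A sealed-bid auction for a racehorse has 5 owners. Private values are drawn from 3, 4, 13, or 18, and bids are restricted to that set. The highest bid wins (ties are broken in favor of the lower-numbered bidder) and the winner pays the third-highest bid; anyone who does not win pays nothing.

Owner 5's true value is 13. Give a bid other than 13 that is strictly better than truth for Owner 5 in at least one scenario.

Suppose Owner 1 bids 3, Owner 2 bids 3, Owner 3 bids 3 and Owner 4 bids 13.
Bid 13: loses, pays 0, utility 0.
Bid 18: wins, pays 3, utility 13 - 3 = 10.
So bidding 18 beats truth here (10 > 0).

18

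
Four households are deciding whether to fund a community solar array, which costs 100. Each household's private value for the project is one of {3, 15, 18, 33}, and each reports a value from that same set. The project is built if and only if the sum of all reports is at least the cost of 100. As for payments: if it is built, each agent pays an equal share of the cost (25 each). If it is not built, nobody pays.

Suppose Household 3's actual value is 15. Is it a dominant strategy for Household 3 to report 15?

Yes

Check each profile of the others' reports and compare truth against every alternative report.
Others report (33, 33, 33): truth gives -10, best alternative gives -10.
Others report (3, 3, 3): truth gives 0, best alternative gives 0.
Others report (3, 3, 15): truth gives 0, best alternative gives 0.
Others report (3, 3, 18): truth gives 0, best alternative gives 0.
Others report (3, 3, 33): truth gives 0, best alternative gives 0.
Others report (3, 15, 3): truth gives 0, best alternative gives 0.
(Remaining 58 profiles checked similarly; truth is weakly best in each.)
In every case the truthful report is at least as good as any alternative, so it is a dominant strategy.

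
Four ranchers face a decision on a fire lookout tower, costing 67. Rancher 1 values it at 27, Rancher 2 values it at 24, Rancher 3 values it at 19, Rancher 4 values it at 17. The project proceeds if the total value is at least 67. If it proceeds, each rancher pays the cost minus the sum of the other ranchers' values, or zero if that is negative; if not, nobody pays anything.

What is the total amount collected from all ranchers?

11

Total value 87 ≥ cost 67, so it is built.
Rancher 1: others sum to 60; max(0, 67 - 60) = 7.
Rancher 2: others sum to 63; max(0, 67 - 63) = 4.
Rancher 3: others sum to 68; max(0, 67 - 68) = 0.
Rancher 4: others sum to 70; max(0, 67 - 70) = 0.
Total collected = 7 + 4 + 0 + 0 = 11.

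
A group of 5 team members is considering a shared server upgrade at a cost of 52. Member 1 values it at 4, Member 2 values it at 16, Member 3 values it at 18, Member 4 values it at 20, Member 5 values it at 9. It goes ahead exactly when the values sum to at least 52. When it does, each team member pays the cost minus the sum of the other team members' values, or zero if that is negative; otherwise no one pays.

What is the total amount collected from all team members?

Total value 67 ≥ cost 52, so it is built.
Member 1: others sum to 63; max(0, 52 - 63) = 0.
Member 2: others sum to 51; max(0, 52 - 51) = 1.
Member 3: others sum to 49; max(0, 52 - 49) = 3.
Member 4: others sum to 47; max(0, 52 - 47) = 5.
Member 5: others sum to 58; max(0, 52 - 58) = 0.
Total collected = 0 + 1 + 3 + 5 + 0 = 9.

9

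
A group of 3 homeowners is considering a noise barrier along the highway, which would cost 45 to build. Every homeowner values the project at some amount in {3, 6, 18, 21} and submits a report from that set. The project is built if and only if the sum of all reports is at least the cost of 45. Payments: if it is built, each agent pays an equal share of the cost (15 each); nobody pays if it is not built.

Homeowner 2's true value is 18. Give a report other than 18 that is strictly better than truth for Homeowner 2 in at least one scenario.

Suppose Homeowner 1 reports 3 and Homeowner 3 reports 21.
Report 18: project not built, utility 0.
Report 21: project built, pays 15, utility 18 - 15 = 3.
So reporting 21 beats truth here (3 > 0).

21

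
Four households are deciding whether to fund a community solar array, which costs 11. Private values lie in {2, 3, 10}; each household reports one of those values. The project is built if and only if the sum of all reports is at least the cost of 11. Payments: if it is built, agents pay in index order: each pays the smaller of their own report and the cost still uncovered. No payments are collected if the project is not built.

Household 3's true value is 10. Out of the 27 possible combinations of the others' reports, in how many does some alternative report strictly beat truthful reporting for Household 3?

8

Others report (2, 2, 10): truth gives 3; report 2 gives 8 > 3. Violating.
Others report (2, 3, 3): truth gives 4; report 3 gives 7 > 4. Violating.
Others report (2, 3, 10): truth gives 4; report 2 gives 8 > 4. Violating.
Others report (3, 2, 3): truth gives 4; report 3 gives 7 > 4. Violating.
Others report (2, 2, 2): truth gives 3; no alternative beats it.
Others report (2, 2, 3): truth gives 3; no alternative beats it.
(Checking all 27 profiles: 8 have a profitable deviation, 19 do not.)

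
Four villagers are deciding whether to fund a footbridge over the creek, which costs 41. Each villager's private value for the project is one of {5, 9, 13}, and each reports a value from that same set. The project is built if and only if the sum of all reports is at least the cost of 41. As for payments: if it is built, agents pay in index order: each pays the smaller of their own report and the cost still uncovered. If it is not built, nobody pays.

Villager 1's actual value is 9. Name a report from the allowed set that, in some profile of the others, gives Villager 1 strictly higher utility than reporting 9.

Suppose Villager 2 reports 13, Villager 3 reports 13 and Villager 4 reports 13.
Report 9: project built, pays 9, utility 9 - 9 = 0.
Report 5: project built, pays 5, utility 9 - 5 = 4.
So reporting 5 beats truth here (4 > 0).

5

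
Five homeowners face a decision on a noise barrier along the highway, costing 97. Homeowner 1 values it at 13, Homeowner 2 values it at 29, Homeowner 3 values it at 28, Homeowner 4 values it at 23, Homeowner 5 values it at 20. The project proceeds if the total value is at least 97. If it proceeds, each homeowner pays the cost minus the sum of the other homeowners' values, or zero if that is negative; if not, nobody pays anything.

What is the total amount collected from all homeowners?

36

Total value 113 ≥ cost 97, so it is built.
Homeowner 1: others sum to 100; max(0, 97 - 100) = 0.
Homeowner 2: others sum to 84; max(0, 97 - 84) = 13.
Homeowner 3: others sum to 85; max(0, 97 - 85) = 12.
Homeowner 4: others sum to 90; max(0, 97 - 90) = 7.
Homeowner 5: others sum to 93; max(0, 97 - 93) = 4.
Total collected = 0 + 13 + 12 + 7 + 4 = 36.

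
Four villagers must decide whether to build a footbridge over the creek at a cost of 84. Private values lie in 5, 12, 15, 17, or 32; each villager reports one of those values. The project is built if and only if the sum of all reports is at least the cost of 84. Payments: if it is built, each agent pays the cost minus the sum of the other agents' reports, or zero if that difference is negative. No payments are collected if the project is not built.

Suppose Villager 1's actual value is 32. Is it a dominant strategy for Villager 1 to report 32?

Check each profile of the others' reports and compare truth against every alternative report.
Others report (17, 17, 32): truth gives 14, best alternative gives 0.
Others report (17, 32, 17): truth gives 14, best alternative gives 0.
Others report (32, 17, 17): truth gives 14, best alternative gives 0.
Others report (15, 17, 32): truth gives 12, best alternative gives 0.
Others report (15, 32, 17): truth gives 12, best alternative gives 0.
Others report (17, 15, 32): truth gives 12, best alternative gives 0.
(Remaining 119 profiles checked similarly; truth is weakly best in each.)
In every case the truthful report is at least as good as any alternative, so it is a dominant strategy.

Yes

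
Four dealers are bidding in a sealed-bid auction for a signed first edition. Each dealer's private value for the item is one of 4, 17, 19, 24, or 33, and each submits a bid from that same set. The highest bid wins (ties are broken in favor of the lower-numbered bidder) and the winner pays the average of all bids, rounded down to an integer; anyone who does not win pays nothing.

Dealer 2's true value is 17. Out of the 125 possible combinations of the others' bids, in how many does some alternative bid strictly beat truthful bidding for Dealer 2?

18

Others bid (4, 4, 19): truth gives 0; bid 19 gives 6 > 0. Violating.
Others bid (4, 4, 24): truth gives 0; bid 24 gives 3 > 0. Violating.
Others bid (4, 17, 19): truth gives 0; bid 19 gives 3 > 0. Violating.
Others bid (4, 19, 4): truth gives 0; bid 19 gives 6 > 0. Violating.
Others bid (4, 4, 4): truth gives 10; no alternative beats it.
Others bid (4, 4, 17): truth gives 7; no alternative beats it.
(Checking all 125 profiles: 18 have a profitable deviation, 107 do not.)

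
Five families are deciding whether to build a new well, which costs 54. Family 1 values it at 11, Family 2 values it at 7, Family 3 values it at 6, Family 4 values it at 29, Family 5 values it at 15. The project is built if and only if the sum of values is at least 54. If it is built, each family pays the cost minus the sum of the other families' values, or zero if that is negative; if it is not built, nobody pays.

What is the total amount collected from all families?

16

Total value 68 ≥ cost 54, so it is built.
Family 1: others sum to 57; max(0, 54 - 57) = 0.
Family 2: others sum to 61; max(0, 54 - 61) = 0.
Family 3: others sum to 62; max(0, 54 - 62) = 0.
Family 4: others sum to 39; max(0, 54 - 39) = 15.
Family 5: others sum to 53; max(0, 54 - 53) = 1.
Total collected = 0 + 0 + 0 + 15 + 1 = 16.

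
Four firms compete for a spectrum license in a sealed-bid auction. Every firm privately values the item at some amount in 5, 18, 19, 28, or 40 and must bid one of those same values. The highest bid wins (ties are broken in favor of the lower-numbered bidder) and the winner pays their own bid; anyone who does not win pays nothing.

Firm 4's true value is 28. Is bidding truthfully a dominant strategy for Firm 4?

No

Consider the case where Firm 1 bids 5, Firm 2 bids 5 and Firm 3 bids 5.
Truthful bid 28: wins, pays 28, utility 28 - 28 = 0.
Bid 18 instead: wins, pays 18, utility 28 - 18 = 10.
Since 10 > 0, bidding 18 is strictly better here, so truthful bidding is not dominant.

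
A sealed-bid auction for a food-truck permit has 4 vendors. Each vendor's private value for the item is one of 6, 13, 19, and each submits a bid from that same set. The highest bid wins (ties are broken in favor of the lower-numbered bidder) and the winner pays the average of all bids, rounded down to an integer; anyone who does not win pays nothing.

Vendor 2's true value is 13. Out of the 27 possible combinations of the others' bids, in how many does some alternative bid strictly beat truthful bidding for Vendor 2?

5

Others bid (6, 6, 19): truth gives 0; bid 19 gives 1 > 0. Violating.
Others bid (6, 19, 6): truth gives 0; bid 19 gives 1 > 0. Violating.
Others bid (13, 6, 6): truth gives 0; bid 19 gives 2 > 0. Violating.
Others bid (13, 6, 13): truth gives 0; bid 19 gives 1 > 0. Violating.
Others bid (6, 6, 6): truth gives 6; no alternative beats it.
Others bid (6, 6, 13): truth gives 4; no alternative beats it.
(Checking all 27 profiles: 5 have a profitable deviation, 22 do not.)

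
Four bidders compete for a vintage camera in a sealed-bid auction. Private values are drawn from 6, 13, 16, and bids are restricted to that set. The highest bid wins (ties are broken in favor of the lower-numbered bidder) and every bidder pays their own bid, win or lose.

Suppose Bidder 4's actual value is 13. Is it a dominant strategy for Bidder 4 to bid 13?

Consider the case where Bidder 1 bids 6, Bidder 2 bids 6 and Bidder 3 bids 13.
Truthful bid 13: loses but pays 13, utility -13.
Bid 6 instead: loses but pays 6, utility -6.
Since -6 > -13, bidding 6 is strictly better here, so truthful bidding is not dominant.

No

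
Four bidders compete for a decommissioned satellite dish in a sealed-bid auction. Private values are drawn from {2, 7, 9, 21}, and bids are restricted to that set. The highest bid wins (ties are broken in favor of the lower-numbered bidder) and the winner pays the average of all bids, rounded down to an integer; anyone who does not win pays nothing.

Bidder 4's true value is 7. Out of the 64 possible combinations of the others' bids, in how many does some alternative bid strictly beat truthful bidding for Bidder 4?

6

Others bid (2, 2, 7): truth gives 0; bid 9 gives 2 > 0. Violating.
Others bid (2, 7, 2): truth gives 0; bid 9 gives 2 > 0. Violating.
Others bid (2, 7, 7): truth gives 0; bid 9 gives 1 > 0. Violating.
Others bid (7, 2, 2): truth gives 0; bid 9 gives 2 > 0. Violating.
Others bid (2, 2, 2): truth gives 4; no alternative beats it.
Others bid (2, 2, 9): truth gives 0; no alternative beats it.
(Checking all 64 profiles: 6 have a profitable deviation, 58 do not.)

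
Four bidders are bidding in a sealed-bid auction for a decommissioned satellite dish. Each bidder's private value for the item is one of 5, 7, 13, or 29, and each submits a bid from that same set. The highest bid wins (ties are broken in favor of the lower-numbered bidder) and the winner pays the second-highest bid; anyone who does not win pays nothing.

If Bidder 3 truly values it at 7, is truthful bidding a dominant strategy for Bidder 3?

Check each profile of the others' bids and compare truth against every alternative bid.
Others bid (5, 5, 5): truth gives 2, best alternative gives 2.
Others bid (5, 5, 7): truth gives 0, best alternative gives 0.
Others bid (5, 5, 13): truth gives 0, best alternative gives 0.
Others bid (5, 5, 29): truth gives 0, best alternative gives 0.
Others bid (5, 7, 5): truth gives 0, best alternative gives 0.
Others bid (5, 7, 7): truth gives 0, best alternative gives 0.
(Remaining 58 profiles checked similarly; truth is weakly best in each.)
In every case the truthful bid is at least as good as any alternative, so it is a dominant strategy.

Yes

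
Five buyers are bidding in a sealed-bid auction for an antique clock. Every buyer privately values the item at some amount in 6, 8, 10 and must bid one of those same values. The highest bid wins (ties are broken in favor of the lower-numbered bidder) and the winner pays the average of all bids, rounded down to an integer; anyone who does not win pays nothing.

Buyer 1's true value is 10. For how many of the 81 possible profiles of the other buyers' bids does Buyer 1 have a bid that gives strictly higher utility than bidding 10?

Others bid (6, 6, 6, 8): truth gives 3; bid 8 gives 4 > 3. Violating.
Others bid (6, 6, 8, 6): truth gives 3; bid 8 gives 4 > 3. Violating.
Others bid (6, 8, 6, 6): truth gives 3; bid 8 gives 4 > 3. Violating.
Others bid (6, 8, 8, 8): truth gives 2; bid 8 gives 3 > 2. Violating.
Others bid (6, 6, 6, 6): truth gives 4; no alternative beats it.
Others bid (6, 6, 6, 10): truth gives 3; no alternative beats it.
(Checking all 81 profiles: 8 have a profitable deviation, 73 do not.)

8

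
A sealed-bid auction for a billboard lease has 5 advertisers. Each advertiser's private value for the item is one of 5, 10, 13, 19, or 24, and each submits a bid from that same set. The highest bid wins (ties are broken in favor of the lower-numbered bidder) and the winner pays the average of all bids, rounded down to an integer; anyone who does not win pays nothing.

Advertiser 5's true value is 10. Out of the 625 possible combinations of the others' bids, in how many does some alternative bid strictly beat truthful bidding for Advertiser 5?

18

Others bid (5, 5, 5, 10): truth gives 0; bid 13 gives 3 > 0. Violating.
Others bid (5, 5, 5, 13): truth gives 0; bid 19 gives 1 > 0. Violating.
Others bid (5, 5, 10, 5): truth gives 0; bid 13 gives 3 > 0. Violating.
Others bid (5, 5, 10, 10): truth gives 0; bid 13 gives 2 > 0. Violating.
Others bid (5, 5, 5, 5): truth gives 4; no alternative beats it.
Others bid (5, 5, 5, 19): truth gives 0; no alternative beats it.
(Checking all 625 profiles: 18 have a profitable deviation, 607 do not.)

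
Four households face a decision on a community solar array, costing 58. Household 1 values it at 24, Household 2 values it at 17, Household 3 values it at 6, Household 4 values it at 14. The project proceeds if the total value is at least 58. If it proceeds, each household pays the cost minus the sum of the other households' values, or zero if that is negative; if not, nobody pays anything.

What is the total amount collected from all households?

Total value 61 ≥ cost 58, so it is built.
Household 1: others sum to 37; max(0, 58 - 37) = 21.
Household 2: others sum to 44; max(0, 58 - 44) = 14.
Household 3: others sum to 55; max(0, 58 - 55) = 3.
Household 4: others sum to 47; max(0, 58 - 47) = 11.
Total collected = 21 + 14 + 3 + 11 = 49.

49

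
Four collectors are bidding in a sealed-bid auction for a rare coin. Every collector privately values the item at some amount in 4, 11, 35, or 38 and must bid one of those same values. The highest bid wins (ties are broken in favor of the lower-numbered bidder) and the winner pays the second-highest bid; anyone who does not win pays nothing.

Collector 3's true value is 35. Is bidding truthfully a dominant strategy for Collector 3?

Check each profile of the others' bids and compare truth against every alternative bid.
Others bid (4, 4, 4): truth gives 31, best alternative gives 31.
Others bid (4, 4, 11): truth gives 24, best alternative gives 24.
Others bid (4, 11, 4): truth gives 24, best alternative gives 24.
Others bid (4, 11, 11): truth gives 24, best alternative gives 24.
Others bid (11, 4, 4): truth gives 24, best alternative gives 24.
Others bid (11, 4, 11): truth gives 24, best alternative gives 24.
(Remaining 58 profiles checked similarly; truth is weakly best in each.)
In every case the truthful bid is at least as good as any alternative, so it is a dominant strategy.

Yes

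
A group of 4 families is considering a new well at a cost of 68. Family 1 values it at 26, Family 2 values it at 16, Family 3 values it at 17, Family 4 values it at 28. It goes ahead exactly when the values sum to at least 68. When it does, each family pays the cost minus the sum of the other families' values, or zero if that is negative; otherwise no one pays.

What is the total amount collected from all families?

Total value 87 ≥ cost 68, so it is built.
Family 1: others sum to 61; max(0, 68 - 61) = 7.
Family 2: others sum to 71; max(0, 68 - 71) = 0.
Family 3: others sum to 70; max(0, 68 - 70) = 0.
Family 4: others sum to 59; max(0, 68 - 59) = 9.
Total collected = 7 + 0 + 0 + 9 = 16.

16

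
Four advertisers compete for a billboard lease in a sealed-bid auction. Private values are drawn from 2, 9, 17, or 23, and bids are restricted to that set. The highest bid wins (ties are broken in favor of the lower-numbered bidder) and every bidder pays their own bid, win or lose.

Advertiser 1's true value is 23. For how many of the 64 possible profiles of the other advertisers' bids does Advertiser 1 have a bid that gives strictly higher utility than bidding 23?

Others bid (2, 2, 2): truth gives 0; bid 2 gives 21 > 0. Violating.
Others bid (2, 2, 9): truth gives 0; bid 9 gives 14 > 0. Violating.
Others bid (2, 2, 17): truth gives 0; bid 17 gives 6 > 0. Violating.
Others bid (2, 9, 2): truth gives 0; bid 9 gives 14 > 0. Violating.
Others bid (2, 2, 23): truth gives 0; no alternative beats it.
Others bid (2, 9, 23): truth gives 0; no alternative beats it.
(Checking all 64 profiles: 27 have a profitable deviation, 37 do not.)

27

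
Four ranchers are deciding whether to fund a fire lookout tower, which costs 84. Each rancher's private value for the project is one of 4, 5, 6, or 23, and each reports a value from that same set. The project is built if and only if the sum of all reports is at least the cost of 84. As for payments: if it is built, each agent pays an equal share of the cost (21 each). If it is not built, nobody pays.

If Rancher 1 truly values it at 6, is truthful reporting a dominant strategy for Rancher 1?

Yes

Check each profile of the others' reports and compare truth against every alternative report.
Others report (4, 4, 4): truth gives 0, best alternative gives 0.
Others report (4, 4, 5): truth gives 0, best alternative gives 0.
Others report (4, 4, 6): truth gives 0, best alternative gives 0.
Others report (4, 4, 23): truth gives 0, best alternative gives 0.
Others report (4, 5, 4): truth gives 0, best alternative gives 0.
Others report (4, 5, 5): truth gives 0, best alternative gives 0.
(Remaining 58 profiles checked similarly; truth is weakly best in each.)
In every case the truthful report is at least as good as any alternative, so it is a dominant strategy.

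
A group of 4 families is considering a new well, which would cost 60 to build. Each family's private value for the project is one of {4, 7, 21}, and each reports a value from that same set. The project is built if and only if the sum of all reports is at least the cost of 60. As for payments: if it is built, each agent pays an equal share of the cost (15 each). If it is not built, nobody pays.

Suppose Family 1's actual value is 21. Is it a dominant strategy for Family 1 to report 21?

Check each profile of the others' reports and compare truth against every alternative report.
Others report (4, 21, 21): truth gives 6, best alternative gives 0.
Others report (7, 21, 21): truth gives 6, best alternative gives 0.
Others report (21, 4, 21): truth gives 6, best alternative gives 0.
Others report (21, 7, 21): truth gives 6, best alternative gives 0.
Others report (21, 21, 4): truth gives 6, best alternative gives 0.
Others report (21, 21, 7): truth gives 6, best alternative gives 0.
(Remaining 21 profiles checked similarly; truth is weakly best in each.)
In every case the truthful report is at least as good as any alternative, so it is a dominant strategy.

Yes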